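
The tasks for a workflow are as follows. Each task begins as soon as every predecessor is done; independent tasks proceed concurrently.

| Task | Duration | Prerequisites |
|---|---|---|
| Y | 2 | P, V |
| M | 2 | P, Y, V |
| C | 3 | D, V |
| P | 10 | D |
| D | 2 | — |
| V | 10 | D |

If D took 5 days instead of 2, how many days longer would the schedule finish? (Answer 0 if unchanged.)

Baseline: D→P→Y→M = 2+10+2+2 = 16 → 16 days.
D lies on that path, so at 5 days the path becomes 19 days.
That remains the longest chain; total 19 days.
Change in finish: 19 − 16 = +3 days.

3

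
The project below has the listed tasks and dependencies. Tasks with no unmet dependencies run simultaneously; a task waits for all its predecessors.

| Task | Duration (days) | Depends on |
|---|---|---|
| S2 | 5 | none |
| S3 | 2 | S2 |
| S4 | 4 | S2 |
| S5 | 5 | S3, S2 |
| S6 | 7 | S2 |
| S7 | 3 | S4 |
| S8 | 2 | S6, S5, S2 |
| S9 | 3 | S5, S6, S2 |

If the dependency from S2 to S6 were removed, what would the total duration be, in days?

15

Original critical path: S2→S3→S5→S9 = 5+2+5+3 = 15 ⇒ 15 days.
Without S2→S6, S6's earliest start moves from 5 to 0.
The longest chain is now S2→S3→S5→S9 = 5+2+5+3 = 15, so the schedule takes 15 days.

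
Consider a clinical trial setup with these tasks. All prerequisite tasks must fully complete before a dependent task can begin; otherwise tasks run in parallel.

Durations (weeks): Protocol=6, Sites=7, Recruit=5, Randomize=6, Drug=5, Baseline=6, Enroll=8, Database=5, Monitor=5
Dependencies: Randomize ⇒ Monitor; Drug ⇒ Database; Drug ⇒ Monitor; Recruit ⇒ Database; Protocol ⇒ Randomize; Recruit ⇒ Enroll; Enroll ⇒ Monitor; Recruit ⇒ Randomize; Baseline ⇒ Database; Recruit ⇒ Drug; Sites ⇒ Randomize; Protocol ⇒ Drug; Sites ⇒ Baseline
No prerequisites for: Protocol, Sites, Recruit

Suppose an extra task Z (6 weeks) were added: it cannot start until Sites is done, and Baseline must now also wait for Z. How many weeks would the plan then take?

24

Originally the plan takes 18 weeks.
With Z inserted, Baseline now waits for max(Sites, Z).
New critical path: Sites→Z→Baseline→Database = 7+6+6+5 = 24 ⇒ 24 weeks.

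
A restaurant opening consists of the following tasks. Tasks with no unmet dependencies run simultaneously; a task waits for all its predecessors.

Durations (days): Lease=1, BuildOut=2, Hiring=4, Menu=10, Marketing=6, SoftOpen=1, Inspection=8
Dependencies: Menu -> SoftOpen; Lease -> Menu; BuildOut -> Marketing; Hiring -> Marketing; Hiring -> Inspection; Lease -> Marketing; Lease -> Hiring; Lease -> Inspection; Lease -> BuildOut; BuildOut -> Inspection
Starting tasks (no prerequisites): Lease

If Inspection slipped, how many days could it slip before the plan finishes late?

The longest chain is Lease→Hiring→Inspection = 1+4+8 = 13; overall finish 13 days.
Inspection finishes as early as 13 and must finish by 13.
Float = 13 − 13 = 0.

0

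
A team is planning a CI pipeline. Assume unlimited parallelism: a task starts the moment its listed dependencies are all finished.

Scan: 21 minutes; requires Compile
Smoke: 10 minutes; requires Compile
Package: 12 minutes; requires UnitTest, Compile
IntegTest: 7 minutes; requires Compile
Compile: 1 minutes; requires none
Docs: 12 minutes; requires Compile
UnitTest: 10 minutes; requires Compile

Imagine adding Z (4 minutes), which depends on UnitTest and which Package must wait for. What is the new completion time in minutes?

27

Originally the project takes 23 minutes.
With Z inserted, Package now waits for max(UnitTest, Compile, Z).
New critical path: Compile→UnitTest→Z→Package = 1+10+4+12 = 27 ⇒ 27 minutes.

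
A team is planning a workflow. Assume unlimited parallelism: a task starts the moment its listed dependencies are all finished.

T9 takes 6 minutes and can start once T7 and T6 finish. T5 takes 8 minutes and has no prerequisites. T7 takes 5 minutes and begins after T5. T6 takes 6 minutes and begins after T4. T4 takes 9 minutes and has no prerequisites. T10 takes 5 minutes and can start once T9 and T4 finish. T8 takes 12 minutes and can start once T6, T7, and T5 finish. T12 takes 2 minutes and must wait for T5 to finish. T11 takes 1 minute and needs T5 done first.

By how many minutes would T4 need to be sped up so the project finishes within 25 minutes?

2

Current finish: 27 minutes; target: 25.
T4 is on every critical path, so each minute cut from T4 cuts the finish by one (this holds down to a finish of 25).
Need 27 − 25 = 2 minutes off T4 → T4 becomes 7 minutes, finish becomes 25.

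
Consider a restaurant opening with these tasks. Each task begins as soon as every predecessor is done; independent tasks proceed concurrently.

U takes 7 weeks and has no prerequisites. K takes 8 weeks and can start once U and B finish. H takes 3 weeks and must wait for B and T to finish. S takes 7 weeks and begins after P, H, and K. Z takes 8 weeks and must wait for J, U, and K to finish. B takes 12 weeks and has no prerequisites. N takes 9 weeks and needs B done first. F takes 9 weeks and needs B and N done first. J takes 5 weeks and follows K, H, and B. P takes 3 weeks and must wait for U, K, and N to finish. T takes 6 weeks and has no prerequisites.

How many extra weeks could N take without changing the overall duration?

2

Critical path: B→K→J→Z = 12+8+5+8 = 33, so the finish is 33 weeks.
The longest chain containing N totals 31 weeks.
Float = 33 − 31 = 2.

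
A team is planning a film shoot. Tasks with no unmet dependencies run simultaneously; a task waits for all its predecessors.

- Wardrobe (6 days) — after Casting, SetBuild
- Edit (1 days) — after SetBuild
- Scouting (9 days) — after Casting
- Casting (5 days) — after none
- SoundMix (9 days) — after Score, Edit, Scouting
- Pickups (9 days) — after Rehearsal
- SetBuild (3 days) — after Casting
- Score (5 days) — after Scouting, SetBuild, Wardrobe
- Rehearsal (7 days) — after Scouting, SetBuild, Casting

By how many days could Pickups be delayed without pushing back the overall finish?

0

Critical path: Casting→Scouting→Rehearsal→Pickups = 5+9+7+9 = 30, so the finish is 30 days.
Longest path through Pickups: 30 days (earliest finish 30, latest finish 30).
Slack of Pickups = 21 − 21 = 0 days.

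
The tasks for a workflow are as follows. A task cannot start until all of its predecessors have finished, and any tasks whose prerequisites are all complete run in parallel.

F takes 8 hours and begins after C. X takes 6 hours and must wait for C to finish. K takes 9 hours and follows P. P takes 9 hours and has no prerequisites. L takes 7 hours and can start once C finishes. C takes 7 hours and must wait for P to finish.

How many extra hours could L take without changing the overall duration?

Critical path: P→C→F = 9+7+8 = 24, so the finish is 24 hours.
Longest path through L: 23 hours (earliest finish 23, latest finish 24).
So L can slip 24 − 23 = 1 hour.

1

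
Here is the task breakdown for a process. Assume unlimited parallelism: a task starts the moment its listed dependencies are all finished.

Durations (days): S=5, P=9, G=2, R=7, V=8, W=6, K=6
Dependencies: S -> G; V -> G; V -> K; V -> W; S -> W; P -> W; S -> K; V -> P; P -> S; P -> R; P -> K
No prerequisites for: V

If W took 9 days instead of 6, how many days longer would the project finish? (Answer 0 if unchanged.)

Baseline: V→P→S→W = 8+9+5+6 = 28 → 28 days.
W is on the critical path; changing it to 9 makes that path 31 days.
The critical path is still V→P→S→W; finish is now 31 days.
Change in finish: 31 − 28 = +3 days.

3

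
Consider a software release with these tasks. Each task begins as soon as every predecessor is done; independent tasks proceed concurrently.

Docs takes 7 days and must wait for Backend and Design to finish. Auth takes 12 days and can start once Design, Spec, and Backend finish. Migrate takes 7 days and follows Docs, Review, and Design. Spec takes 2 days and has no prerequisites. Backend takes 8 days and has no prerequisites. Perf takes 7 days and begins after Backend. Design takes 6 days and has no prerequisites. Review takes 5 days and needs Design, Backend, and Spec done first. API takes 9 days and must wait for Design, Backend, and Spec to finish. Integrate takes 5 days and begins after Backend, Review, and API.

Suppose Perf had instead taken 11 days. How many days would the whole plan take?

22

Actual critical path: Backend→API→Integrate = 8+9+5 = 22 ⇒ 22 days.
Perf has 7 days of float (longest path through it is 15).
That remains the longest chain; total 22 days.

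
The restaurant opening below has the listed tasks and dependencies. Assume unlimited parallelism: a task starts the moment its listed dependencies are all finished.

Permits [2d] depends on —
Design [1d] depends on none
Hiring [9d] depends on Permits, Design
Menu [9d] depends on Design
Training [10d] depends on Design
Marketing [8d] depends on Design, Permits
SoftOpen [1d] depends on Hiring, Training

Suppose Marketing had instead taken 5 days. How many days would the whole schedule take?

12

The binding path is Permits→Hiring→SoftOpen = 2+9+1 = 12; finish at 12 days.
Marketing is off the critical path — its longest chain is 10 days, giving 2 of slack.
The critical path is still Permits→Hiring→SoftOpen; finish is now 12 days.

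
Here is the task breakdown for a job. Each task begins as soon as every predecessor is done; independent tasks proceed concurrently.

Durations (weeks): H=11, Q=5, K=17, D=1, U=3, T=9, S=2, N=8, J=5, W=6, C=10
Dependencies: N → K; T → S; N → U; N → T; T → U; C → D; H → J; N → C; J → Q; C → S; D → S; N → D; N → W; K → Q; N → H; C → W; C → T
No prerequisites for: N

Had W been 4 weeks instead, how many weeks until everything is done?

30

Actual critical path: N→C→T→U = 8+10+9+3 = 30 ⇒ 30 weeks.
W is off the critical path — its longest chain is 24 weeks, giving 6 of slack.
No other chain overtakes it, so the finish is 30 weeks.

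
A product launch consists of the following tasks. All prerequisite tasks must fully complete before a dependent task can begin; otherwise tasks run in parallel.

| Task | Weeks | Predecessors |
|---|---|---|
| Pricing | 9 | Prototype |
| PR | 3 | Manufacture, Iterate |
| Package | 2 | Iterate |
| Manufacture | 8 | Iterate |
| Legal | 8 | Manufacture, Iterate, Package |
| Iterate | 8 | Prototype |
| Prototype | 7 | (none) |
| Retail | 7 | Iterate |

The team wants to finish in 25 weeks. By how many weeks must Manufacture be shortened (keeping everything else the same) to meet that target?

6

Current finish: 31 weeks; target: 25.
Manufacture is on every critical path, so each week cut from Manufacture cuts the finish by one (this holds down to a finish of 25).
Need 31 − 25 = 6 weeks off Manufacture → Manufacture becomes 2 weeks, finish becomes 25.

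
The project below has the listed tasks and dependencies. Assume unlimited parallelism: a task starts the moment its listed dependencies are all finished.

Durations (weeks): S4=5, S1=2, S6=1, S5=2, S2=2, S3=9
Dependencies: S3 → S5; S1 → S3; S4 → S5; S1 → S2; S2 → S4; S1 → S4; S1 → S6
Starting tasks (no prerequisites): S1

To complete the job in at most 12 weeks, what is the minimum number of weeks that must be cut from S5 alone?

Current finish: 13 weeks; target: 12.
S5 is on every critical path, so each week cut from S5 cuts the finish by one (this holds down to a finish of 12).
Need 13 − 12 = 1 week off S5 → S5 becomes 1 week, finish becomes 12.

1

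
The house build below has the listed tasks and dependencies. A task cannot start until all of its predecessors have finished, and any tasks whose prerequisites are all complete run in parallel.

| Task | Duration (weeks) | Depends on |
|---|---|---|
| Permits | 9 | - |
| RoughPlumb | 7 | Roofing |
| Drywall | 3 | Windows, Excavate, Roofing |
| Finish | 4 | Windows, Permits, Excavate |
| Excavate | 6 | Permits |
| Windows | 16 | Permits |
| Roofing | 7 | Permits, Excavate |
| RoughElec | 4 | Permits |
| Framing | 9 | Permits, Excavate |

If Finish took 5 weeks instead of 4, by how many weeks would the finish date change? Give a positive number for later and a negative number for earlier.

Actual critical path: Permits→Windows→Finish = 9+16+4 = 29 ⇒ 29 weeks.
Finish lies on that path, so at 5 weeks the path becomes 30 weeks.
The critical path is still Permits→Windows→Finish; finish is now 30 weeks.
Change in finish: 30 − 29 = +1 weeks.

1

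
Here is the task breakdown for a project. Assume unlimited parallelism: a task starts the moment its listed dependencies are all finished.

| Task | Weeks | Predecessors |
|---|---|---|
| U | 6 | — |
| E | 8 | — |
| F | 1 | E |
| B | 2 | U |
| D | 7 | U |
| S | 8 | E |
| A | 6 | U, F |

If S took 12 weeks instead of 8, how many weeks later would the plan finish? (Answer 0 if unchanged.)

4

As given, the longest chain is E→S = 8+8 = 16, so the finish is 16 weeks.
S is on the critical path; changing it to 12 makes that path 20 weeks.
No other chain overtakes it, so the finish is 20 weeks.
Change in finish: 20 − 16 = +4 weeks.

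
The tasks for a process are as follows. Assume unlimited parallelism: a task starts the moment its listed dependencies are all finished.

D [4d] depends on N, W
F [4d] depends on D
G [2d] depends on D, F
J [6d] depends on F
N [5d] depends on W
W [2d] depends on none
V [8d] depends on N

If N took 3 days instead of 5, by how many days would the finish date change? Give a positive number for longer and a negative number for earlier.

Baseline: W→N→D→F→J = 2+5+4+4+6 = 21 → 21 days.
Since N is critical, the -2 change carries straight to that chain (now 19 days).
That remains the longest chain; total 19 days.
Change in finish: 19 − 21 = -2 days.

-2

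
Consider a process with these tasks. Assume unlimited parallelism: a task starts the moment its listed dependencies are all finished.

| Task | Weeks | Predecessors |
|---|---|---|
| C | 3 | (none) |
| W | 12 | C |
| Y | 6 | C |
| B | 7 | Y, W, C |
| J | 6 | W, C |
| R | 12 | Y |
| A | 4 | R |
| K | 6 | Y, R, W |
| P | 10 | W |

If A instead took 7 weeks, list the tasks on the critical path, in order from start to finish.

C, Y, R, A

The binding path is C→Y→R→K = 3+6+12+6 = 27; finish at 27 weeks.
The longest path through A is only 25 weeks, so A has float 2.
Now C→Y→R→A = 3+6+12+7 = 28 is longest, so the finish becomes 28 weeks.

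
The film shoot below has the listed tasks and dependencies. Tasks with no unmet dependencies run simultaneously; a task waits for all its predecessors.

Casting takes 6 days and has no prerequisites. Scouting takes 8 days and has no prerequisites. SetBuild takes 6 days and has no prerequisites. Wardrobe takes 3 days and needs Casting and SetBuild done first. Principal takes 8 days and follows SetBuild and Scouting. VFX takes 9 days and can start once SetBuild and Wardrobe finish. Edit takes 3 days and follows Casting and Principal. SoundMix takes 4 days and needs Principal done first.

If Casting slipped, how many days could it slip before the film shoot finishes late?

The longest chain is Scouting→Principal→SoundMix = 8+8+4 = 20; overall finish 20 days.
Longest path through Casting: 18 days (earliest finish 6, latest finish 8).
Float = 20 − 18 = 2.

2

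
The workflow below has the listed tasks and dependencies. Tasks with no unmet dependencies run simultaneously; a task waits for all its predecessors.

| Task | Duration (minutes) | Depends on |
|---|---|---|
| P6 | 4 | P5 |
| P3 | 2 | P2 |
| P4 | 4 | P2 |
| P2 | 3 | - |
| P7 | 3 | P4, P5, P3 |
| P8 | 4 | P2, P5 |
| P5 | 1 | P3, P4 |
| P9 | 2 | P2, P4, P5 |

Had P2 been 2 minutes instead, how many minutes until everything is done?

11

As given, the longest chain is P2→P4→P5→P6 = 3+4+1+4 = 12, so the finish is 12 minutes.
Since P2 is critical, the -1 change carries straight to that chain (now 11 minutes).
The critical path is still P2→P4→P5→P6; finish is now 11 minutes.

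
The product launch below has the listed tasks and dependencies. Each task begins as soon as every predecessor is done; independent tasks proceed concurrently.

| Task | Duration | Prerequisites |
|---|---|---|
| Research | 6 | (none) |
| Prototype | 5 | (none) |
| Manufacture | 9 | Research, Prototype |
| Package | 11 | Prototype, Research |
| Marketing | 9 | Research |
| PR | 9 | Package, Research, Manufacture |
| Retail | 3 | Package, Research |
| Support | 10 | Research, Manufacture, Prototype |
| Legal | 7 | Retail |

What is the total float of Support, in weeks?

Research→Package→Retail→Legal = 6+11+3+7 = 27 sets the makespan at 27 weeks.
Support finishes as early as 25 and must finish by 27.
Slack of Support = 17 − 15 = 2 weeks.

2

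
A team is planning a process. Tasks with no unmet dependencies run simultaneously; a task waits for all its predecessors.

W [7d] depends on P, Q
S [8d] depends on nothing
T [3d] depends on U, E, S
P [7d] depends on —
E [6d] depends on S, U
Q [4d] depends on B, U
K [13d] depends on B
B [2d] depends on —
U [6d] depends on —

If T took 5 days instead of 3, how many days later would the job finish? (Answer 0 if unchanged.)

2

Baseline: S→E→T = 8+6+3 = 17 → 17 days.
T is on the critical path; changing it to 5 makes that path 19 days.
The critical path is still S→E→T; finish is now 19 days.
Change in finish: 19 − 17 = +2 days.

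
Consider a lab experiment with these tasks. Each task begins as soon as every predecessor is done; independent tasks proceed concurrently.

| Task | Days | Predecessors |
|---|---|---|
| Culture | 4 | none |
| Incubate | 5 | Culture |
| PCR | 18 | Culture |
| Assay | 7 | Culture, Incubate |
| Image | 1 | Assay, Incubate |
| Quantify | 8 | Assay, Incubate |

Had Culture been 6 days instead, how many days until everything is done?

Actual critical path: Culture→Incubate→Assay→Quantify = 4+5+7+8 = 24 ⇒ 24 days.
Culture lies on that path, so at 6 days the path becomes 26 days.
The critical path is still Culture→Incubate→Assay→Quantify; finish is now 26 days.

26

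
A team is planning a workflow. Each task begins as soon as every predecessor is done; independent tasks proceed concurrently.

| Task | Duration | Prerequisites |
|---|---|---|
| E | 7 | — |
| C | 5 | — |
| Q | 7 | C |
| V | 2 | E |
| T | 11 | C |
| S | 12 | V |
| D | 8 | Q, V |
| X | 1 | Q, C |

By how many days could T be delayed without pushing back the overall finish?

The longest chain is E→V→S = 7+2+12 = 21; overall finish 21 days.
T finishes as early as 16 and must finish by 21.
Float = 21 − 16 = 5.

5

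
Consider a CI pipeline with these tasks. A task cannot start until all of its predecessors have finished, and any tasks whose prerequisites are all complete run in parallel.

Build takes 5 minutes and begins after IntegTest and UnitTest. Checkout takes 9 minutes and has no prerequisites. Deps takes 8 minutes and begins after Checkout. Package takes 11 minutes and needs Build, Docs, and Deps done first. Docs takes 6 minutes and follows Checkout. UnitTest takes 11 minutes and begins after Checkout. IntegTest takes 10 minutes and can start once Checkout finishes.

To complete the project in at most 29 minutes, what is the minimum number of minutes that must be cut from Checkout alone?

Current finish: 36 minutes; target: 29.
Checkout is on every critical path, so each minute cut from Checkout cuts the finish by one (this holds down to a finish of 28).
Need 36 − 29 = 7 minutes off Checkout → Checkout becomes 2 minutes, finish becomes 29.

7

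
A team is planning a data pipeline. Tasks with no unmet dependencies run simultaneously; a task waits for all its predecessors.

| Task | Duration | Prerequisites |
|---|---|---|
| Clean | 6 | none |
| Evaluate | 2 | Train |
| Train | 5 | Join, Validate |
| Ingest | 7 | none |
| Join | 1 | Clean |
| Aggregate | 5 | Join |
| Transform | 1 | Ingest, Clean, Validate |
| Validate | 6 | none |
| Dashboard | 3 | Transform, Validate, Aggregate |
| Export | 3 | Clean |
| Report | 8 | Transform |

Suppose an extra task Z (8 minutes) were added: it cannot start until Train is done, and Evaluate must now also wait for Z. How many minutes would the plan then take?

Originally the plan takes 16 minutes.
With Z inserted, Evaluate now waits for max(Train, Z).
New critical path: Clean→Join→Train→Z→Evaluate = 6+1+5+8+2 = 22 ⇒ 22 minutes.

22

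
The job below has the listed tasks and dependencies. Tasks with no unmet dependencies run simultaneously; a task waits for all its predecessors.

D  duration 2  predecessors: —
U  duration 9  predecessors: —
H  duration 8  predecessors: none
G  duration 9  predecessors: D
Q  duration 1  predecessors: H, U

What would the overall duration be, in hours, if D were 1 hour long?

As given, the longest chain is D→G = 2+9 = 11, so the finish is 11 hours.
D is on the critical path; changing it to 1 makes that path 10 hours.
No other chain overtakes it, so the finish is 10 hours.

10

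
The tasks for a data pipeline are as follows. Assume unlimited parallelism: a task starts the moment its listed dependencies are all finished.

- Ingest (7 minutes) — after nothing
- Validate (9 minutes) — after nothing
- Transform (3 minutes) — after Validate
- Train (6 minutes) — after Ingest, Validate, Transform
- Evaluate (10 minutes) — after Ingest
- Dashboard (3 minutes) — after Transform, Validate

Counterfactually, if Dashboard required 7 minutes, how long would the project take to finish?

19

Actual critical path: Validate→Transform→Train = 9+3+6 = 18 ⇒ 18 minutes.
Dashboard is off the critical path — its longest chain is 15 minutes, giving 3 of slack.
New critical path: Validate→Transform→Dashboard = 9+3+7 = 19 ⇒ 19 minutes.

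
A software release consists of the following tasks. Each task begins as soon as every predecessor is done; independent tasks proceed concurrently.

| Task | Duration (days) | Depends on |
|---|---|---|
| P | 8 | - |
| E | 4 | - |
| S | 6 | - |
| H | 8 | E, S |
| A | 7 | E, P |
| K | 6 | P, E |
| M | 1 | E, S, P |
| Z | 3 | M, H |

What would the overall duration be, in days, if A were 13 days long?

Critical path before the change: S→H→Z = 6+8+3 = 17 giving 17 days.
A is off the critical path — its longest chain is 15 days, giving 2 of slack.
New critical path: P→A = 8+13 = 21 ⇒ 21 days.

21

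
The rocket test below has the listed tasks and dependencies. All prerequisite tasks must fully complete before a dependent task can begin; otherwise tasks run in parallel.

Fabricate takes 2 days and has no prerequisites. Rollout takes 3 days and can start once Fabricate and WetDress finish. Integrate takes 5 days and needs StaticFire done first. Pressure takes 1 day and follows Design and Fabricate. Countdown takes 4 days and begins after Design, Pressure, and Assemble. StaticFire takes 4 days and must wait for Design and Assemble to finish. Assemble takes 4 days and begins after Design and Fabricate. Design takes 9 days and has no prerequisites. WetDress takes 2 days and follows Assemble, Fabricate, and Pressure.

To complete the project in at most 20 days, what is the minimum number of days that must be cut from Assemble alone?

2

Current finish: 22 days; target: 20.
Assemble is on every critical path, so each day cut from Assemble cuts the finish by one (this holds down to a finish of 19).
Need 22 − 20 = 2 days off Assemble → Assemble becomes 2 days, finish becomes 20.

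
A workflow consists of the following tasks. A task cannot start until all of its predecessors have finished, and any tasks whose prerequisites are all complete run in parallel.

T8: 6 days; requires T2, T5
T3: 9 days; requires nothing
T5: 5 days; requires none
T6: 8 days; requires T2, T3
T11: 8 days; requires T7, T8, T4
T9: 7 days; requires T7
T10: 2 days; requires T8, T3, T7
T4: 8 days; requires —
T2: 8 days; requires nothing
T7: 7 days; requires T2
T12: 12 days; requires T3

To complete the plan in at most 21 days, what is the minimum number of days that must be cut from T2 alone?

Current finish: 23 days; target: 21.
T2 is on every critical path, so each day cut from T2 cuts the finish by one (this holds down to a finish of 21).
Need 23 − 21 = 2 days off T2 → T2 becomes 6 days, finish becomes 21.

2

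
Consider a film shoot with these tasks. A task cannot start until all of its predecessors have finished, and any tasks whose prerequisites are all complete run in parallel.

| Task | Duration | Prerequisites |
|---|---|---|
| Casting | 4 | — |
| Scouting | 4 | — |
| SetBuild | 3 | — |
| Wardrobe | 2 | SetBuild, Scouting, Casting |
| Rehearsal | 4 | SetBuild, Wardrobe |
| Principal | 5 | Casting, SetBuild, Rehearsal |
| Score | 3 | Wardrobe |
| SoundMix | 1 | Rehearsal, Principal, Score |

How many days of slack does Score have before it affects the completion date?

6

The longest chain is Casting→Wardrobe→Rehearsal→Principal→SoundMix = 4+2+4+5+1 = 16; overall finish 16 days.
The longest chain containing Score totals 10 days.
Float = 16 − 10 = 6.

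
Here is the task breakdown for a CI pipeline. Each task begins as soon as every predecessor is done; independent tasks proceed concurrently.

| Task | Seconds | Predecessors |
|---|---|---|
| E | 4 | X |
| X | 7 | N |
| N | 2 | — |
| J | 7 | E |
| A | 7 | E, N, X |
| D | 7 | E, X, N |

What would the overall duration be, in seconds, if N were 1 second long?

19

Critical path before the change: N→X→E→J = 2+7+4+7 = 20 giving 20 seconds.
Since N is critical, the -1 change carries straight to that chain (now 19 seconds).
The critical path is still N→X→E→J; finish is now 19 seconds.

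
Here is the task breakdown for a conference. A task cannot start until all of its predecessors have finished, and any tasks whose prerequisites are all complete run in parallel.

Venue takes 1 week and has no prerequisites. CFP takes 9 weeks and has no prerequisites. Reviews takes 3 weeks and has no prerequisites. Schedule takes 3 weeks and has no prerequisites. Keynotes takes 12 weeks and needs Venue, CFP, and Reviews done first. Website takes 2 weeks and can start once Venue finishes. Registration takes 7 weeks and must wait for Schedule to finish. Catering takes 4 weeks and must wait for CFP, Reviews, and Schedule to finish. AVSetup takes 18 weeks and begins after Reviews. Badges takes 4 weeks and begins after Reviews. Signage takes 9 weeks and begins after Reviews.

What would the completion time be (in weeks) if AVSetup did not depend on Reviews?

Original critical path: CFP→Keynotes = 9+12 = 21 ⇒ 21 weeks.
Without Reviews→AVSetup, AVSetup's earliest start moves from 3 to 0.
New critical path: CFP→Keynotes = 9+12 = 21 ⇒ 21 weeks.

21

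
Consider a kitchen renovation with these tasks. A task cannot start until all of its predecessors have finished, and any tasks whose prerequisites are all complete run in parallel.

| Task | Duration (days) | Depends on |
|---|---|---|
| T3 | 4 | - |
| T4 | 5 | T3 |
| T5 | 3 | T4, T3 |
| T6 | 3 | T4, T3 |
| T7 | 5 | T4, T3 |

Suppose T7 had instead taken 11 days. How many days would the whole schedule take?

The binding path is T3→T4→T7 = 4+5+5 = 14; finish at 14 days.
T7 is on the critical path; changing it to 11 makes that path 20 days.
That remains the longest chain; total 20 days.

20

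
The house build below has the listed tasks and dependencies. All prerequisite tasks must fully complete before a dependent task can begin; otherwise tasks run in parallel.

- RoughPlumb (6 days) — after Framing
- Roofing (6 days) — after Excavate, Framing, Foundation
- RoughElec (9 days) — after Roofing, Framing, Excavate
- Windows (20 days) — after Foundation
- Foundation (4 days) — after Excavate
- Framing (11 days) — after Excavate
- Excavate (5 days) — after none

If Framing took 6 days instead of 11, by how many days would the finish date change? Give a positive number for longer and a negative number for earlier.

-2

Critical path before the change: Excavate→Framing→Roofing→RoughElec = 5+11+6+9 = 31 giving 31 days.
Framing lies on that path, so at 6 days the path becomes 26 days.
Now Excavate→Foundation→Windows = 5+4+20 = 29 is longest, so the finish becomes 29 days.
Change in finish: 29 − 31 = -2 days.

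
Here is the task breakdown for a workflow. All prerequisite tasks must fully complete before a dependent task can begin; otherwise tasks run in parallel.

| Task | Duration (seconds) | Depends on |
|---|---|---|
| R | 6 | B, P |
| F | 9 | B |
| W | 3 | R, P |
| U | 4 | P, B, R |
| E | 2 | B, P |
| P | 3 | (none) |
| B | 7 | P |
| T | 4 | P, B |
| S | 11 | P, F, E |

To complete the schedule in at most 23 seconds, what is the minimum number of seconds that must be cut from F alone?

7

Current finish: 30 seconds; target: 23.
F is on every critical path, so each second cut from F cuts the finish by one (this holds down to a finish of 23).
Need 30 − 23 = 7 seconds off F → F becomes 2 seconds, finish becomes 23.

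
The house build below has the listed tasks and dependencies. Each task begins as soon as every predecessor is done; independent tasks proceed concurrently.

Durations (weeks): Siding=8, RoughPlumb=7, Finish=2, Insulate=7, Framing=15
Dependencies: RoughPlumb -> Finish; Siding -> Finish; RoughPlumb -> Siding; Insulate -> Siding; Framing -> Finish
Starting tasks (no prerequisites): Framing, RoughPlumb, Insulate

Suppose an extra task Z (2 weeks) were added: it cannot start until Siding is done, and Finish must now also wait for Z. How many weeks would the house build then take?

19

Originally the house build takes 17 weeks.
With Z inserted, Finish now waits for max(RoughPlumb, Siding, Framing, Z).
New critical path: RoughPlumb→Siding→Z→Finish = 7+8+2+2 = 19 ⇒ 19 weeks.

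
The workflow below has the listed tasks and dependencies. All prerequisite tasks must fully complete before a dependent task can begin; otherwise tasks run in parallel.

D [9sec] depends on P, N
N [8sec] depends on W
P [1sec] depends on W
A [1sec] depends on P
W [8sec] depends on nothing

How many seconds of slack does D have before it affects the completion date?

0

The longest chain is W→N→D = 8+8+9 = 25; overall finish 25 seconds.
Longest path through D: 25 seconds (earliest finish 25, latest finish 25).
So D can slip 25 − 25 = 0 seconds.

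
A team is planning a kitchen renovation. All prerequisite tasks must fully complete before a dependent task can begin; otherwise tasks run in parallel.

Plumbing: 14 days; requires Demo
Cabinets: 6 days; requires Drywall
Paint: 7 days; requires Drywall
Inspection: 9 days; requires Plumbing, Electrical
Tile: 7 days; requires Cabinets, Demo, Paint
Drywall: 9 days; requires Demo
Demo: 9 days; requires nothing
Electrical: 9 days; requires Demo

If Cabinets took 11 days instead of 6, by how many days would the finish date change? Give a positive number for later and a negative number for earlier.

Critical path before the change: Demo→Plumbing→Inspection = 9+14+9 = 32 giving 32 days.
Cabinets is off the critical path — its longest chain is 31 days, giving 1 of slack.
The binding chain switches to Demo→Drywall→Cabinets→Tile = 9+9+11+7 = 36; finish 36 days.
Change in finish: 36 − 32 = +4 days.

4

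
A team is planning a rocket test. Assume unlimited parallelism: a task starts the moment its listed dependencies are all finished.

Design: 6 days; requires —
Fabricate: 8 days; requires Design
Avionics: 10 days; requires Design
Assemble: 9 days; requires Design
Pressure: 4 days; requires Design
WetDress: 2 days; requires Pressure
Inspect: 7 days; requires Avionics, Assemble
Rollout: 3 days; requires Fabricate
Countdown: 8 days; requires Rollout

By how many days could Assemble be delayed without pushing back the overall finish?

Critical path: Design→Fabricate→Rollout→Countdown = 6+8+3+8 = 25, so the finish is 25 days.
The longest chain containing Assemble totals 22 days.
Float = 25 − 22 = 3.

3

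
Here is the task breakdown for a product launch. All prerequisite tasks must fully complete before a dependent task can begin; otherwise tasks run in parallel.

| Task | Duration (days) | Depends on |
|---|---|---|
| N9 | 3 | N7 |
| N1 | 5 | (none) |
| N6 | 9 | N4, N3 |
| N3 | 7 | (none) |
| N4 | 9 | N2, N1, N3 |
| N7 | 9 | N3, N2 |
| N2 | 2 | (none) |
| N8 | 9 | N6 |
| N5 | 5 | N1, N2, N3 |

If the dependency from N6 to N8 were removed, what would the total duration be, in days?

25

Original critical path: N3→N4→N6→N8 = 7+9+9+9 = 34 ⇒ 34 days.
Without N6→N8, N8's earliest start moves from 25 to 0.
After: N3→N4→N6 = 7+9+9 = 25 → 25 days.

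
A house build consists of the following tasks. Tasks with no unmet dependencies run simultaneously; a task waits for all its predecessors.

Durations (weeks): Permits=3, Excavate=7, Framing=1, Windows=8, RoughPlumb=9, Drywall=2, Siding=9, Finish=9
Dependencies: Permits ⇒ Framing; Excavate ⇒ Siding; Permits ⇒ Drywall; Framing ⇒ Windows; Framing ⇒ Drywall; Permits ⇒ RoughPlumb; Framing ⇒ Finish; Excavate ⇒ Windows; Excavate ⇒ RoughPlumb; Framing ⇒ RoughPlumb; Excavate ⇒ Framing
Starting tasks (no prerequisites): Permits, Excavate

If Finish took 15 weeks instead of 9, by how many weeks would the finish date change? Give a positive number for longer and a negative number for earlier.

6

Critical path before the change: Excavate→Framing→Finish = 7+1+9 = 17 giving 17 weeks.
Finish lies on that path, so at 15 weeks the path becomes 23 weeks.
No other chain overtakes it, so the finish is 23 weeks.
Change in finish: 23 − 17 = +6 weeks.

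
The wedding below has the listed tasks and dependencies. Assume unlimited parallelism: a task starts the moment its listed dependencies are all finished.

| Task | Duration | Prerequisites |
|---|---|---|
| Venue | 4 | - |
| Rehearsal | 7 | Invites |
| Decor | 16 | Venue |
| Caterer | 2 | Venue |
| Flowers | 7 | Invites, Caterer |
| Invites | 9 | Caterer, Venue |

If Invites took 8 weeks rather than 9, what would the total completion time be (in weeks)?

21

Baseline: Venue→Caterer→Invites→Flowers = 4+2+9+7 = 22 → 22 weeks.
Invites lies on that path, so at 8 weeks the path becomes 21 weeks.
The critical path is still Venue→Caterer→Invites→Flowers; finish is now 21 weeks.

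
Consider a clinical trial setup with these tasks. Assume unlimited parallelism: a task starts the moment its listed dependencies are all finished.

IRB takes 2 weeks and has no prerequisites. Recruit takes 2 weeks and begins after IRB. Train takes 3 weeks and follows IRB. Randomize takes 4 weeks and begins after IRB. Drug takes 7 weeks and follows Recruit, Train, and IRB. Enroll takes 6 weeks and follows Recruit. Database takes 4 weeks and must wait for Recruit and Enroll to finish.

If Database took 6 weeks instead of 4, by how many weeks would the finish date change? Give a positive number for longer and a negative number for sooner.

2

The binding path is IRB→Recruit→Enroll→Database = 2+2+6+4 = 14; finish at 14 weeks.
Database lies on that path, so at 6 weeks the path becomes 16 weeks.
No other chain overtakes it, so the finish is 16 weeks.
Change in finish: 16 − 14 = +2 weeks.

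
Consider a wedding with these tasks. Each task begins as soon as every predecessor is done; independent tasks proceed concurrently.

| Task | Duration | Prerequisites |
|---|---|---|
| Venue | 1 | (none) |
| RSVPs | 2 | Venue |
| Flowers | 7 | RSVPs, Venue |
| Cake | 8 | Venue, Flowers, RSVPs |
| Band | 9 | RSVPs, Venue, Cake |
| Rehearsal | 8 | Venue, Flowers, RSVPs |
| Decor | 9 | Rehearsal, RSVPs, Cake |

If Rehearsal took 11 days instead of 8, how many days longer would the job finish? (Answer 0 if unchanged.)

Critical path before the change: Venue→RSVPs→Flowers→Rehearsal→Decor = 1+2+7+8+9 = 27 giving 27 days.
Rehearsal is on the critical path; changing it to 11 makes that path 30 days.
That remains the longest chain; total 30 days.
Change in finish: 30 − 27 = +3 days.

3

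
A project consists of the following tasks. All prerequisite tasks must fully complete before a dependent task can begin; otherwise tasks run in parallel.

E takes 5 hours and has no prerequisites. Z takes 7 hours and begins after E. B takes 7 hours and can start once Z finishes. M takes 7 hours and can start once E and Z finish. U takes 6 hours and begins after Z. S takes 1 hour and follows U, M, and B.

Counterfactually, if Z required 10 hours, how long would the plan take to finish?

Actual critical path: E→Z→B→S = 5+7+7+1 = 20 ⇒ 20 hours.
Since Z is critical, the +3 change carries straight to that chain (now 23 hours).
No other chain overtakes it, so the finish is 23 hours.

23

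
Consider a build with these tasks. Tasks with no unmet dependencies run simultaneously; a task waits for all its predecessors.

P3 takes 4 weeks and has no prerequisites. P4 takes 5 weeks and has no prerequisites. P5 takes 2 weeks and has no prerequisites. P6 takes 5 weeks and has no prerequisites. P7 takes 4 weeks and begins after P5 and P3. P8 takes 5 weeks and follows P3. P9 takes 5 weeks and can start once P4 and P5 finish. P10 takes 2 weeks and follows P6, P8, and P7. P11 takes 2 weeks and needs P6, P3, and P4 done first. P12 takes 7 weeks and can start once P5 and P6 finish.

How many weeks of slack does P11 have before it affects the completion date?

5

P6→P12 = 5+7 = 12 sets the makespan at 12 weeks.
The longest chain containing P11 totals 7 weeks.
So P11 can slip 12 − 7 = 5 weeks.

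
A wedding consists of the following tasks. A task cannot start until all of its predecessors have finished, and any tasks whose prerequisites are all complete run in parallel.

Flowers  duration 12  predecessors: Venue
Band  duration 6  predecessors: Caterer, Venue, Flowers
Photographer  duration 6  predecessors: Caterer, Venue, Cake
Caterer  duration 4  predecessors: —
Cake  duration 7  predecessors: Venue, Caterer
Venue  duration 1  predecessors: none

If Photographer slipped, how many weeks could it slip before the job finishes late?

Critical path: Venue→Flowers→Band = 1+12+6 = 19, so the finish is 19 weeks.
Photographer finishes as early as 17 and must finish by 19.
Float = 19 − 17 = 2.

2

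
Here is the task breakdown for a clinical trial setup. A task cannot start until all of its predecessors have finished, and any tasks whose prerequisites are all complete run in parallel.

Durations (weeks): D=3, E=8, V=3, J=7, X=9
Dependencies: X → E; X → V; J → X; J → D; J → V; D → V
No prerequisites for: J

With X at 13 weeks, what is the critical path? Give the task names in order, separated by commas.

The binding path is J→X→E = 7+9+8 = 24; finish at 24 weeks.
X is on the critical path; changing it to 13 makes that path 28 weeks.
No other chain overtakes it, so the finish is 28 weeks.

J, X, E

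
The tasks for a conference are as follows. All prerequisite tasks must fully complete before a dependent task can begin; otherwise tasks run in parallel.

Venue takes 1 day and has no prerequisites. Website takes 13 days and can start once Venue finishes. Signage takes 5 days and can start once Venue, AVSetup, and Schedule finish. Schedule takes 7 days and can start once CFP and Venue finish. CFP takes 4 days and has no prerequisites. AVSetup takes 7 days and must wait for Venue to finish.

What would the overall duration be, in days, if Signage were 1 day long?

Baseline: CFP→Schedule→Signage = 4+7+5 = 16 → 16 days.
Signage lies on that path, so at 1 day the path becomes 12 days.
New critical path: Venue→Website = 1+13 = 14 ⇒ 14 days.

14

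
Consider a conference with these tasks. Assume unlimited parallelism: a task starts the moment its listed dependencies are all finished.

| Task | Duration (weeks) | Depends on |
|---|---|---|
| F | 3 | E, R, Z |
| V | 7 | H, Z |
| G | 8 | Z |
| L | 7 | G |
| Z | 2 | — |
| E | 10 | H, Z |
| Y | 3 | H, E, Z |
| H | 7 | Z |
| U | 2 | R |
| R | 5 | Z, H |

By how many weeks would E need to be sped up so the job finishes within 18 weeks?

Current finish: 22 weeks; target: 18.
E is on every critical path, so each week cut from E cuts the finish by one (this holds down to a finish of 17).
Need 22 − 18 = 4 weeks off E → E becomes 6 weeks, finish becomes 18.

4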